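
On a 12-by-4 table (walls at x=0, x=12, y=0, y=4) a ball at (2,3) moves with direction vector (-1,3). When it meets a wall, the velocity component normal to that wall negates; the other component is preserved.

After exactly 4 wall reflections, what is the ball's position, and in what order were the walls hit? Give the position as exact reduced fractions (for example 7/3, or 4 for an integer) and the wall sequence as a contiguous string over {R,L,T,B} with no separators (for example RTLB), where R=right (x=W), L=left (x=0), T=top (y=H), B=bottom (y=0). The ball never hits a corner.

1. t=1/3 → T at (5/3,4); v=(-1,-3)
2. t=4/3 → B at (1/3,0); v=(-1,3)
3. t=1/3 → L at (0,1); v=(1,3)
4. t=1 → T at (1,4); v=(1,-3)

Final position: (1,4)
Wall sequence: TBLT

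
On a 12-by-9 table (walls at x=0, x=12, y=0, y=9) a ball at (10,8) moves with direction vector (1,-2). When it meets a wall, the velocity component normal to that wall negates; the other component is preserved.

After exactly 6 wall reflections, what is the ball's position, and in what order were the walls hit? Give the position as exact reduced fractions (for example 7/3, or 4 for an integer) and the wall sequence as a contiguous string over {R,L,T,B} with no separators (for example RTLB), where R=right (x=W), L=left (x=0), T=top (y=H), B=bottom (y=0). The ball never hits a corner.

1. t=2 → R at (12,4); v=(-1,-2)
2. t=2 → B at (10,0); v=(-1,2)
3. t=9/2 → T at (11/2,9); v=(-1,-2)
4. t=9/2 → B at (1,0); v=(-1,2)
5. t=1 → L at (0,2); v=(1,2)
6. t=7/2 → T at (7/2,9); v=(1,-2)

Final position: (7/2,9)
Wall sequence: RBTBLT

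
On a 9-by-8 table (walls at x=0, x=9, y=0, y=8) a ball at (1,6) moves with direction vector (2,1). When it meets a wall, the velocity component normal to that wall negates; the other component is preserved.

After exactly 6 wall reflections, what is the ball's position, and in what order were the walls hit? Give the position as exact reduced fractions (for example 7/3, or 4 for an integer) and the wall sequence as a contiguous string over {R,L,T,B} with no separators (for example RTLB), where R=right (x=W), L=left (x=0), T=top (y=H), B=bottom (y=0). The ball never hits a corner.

1. t=2 → T at (5,8); v=(2,-1)
2. t=2 → R at (9,6); v=(-2,-1)
3. t=9/2 → L at (0,3/2); v=(2,-1)
4. t=3/2 → B at (3,0); v=(2,1)
5. t=3 → R at (9,3); v=(-2,1)
6. t=9/2 → L at (0,15/2); v=(2,1)

Final position: (0,15/2)
Wall sequence: TRLBRL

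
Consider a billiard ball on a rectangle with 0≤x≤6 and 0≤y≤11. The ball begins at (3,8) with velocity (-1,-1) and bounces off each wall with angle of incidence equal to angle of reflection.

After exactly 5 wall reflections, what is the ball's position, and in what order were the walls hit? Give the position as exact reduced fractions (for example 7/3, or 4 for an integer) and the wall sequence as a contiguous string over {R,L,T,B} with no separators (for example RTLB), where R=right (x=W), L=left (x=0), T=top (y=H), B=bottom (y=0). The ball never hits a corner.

Final position: (4,11)
Wall sequence: LBRLT

1. t=3 → L at (0,5); v=(1,-1)
2. t=5 → B at (5,0); v=(1,1)
3. t=1 → R at (6,1); v=(-1,1)
4. t=6 → L at (0,7); v=(1,1)
5. t=4 → T at (4,11); v=(1,-1)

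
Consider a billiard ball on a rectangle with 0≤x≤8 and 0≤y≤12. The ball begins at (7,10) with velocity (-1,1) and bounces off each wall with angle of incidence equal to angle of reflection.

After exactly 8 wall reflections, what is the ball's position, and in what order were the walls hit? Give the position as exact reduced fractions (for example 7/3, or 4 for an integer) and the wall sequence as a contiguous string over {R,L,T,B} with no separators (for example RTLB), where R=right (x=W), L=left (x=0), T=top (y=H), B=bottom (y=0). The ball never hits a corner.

1. t=2 → T at (5,12); v=(-1,-1)
2. t=5 → L at (0,7); v=(1,-1)
3. t=7 → B at (7,0); v=(1,1)
4. t=1 → R at (8,1); v=(-1,1)
5. t=8 → L at (0,9); v=(1,1)
6. t=3 → T at (3,12); v=(1,-1)
7. t=5 → R at (8,7); v=(-1,-1)
8. t=7 → B at (1,0); v=(-1,1)

Final position: (1,0)
Wall sequence: TLBRLTRB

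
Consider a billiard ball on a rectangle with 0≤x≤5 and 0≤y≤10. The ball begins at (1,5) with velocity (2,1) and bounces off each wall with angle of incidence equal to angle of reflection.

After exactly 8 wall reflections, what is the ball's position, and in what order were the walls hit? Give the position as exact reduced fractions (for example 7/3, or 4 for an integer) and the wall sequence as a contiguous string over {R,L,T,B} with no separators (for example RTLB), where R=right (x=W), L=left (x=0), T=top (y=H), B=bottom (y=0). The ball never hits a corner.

Final position: (1,0)
Wall sequence: RLTRLRLB

1. t=2 → R at (5,7); v=(-2,1)
2. t=5/2 → L at (0,19/2); v=(2,1)
3. t=1/2 → T at (1,10); v=(2,-1)
4. t=2 → R at (5,8); v=(-2,-1)
5. t=5/2 → L at (0,11/2); v=(2,-1)
6. t=5/2 → R at (5,3); v=(-2,-1)
7. t=5/2 → L at (0,1/2); v=(2,-1)
8. t=1/2 → B at (1,0); v=(2,1)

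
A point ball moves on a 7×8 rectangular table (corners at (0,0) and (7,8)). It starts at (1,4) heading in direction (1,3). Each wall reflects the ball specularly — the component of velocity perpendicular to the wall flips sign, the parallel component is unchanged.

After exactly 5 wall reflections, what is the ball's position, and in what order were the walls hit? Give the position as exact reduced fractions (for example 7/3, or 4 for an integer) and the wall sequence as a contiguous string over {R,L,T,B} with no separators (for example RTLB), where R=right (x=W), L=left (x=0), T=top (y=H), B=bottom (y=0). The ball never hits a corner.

1. t=4/3 → T at (7/3,8); v=(1,-3)
2. t=8/3 → B at (5,0); v=(1,3)
3. t=2 → R at (7,6); v=(-1,3)
4. t=2/3 → T at (19/3,8); v=(-1,-3)
5. t=8/3 → B at (11/3,0); v=(-1,3)

Final position: (11/3,0)
Wall sequence: TBRTB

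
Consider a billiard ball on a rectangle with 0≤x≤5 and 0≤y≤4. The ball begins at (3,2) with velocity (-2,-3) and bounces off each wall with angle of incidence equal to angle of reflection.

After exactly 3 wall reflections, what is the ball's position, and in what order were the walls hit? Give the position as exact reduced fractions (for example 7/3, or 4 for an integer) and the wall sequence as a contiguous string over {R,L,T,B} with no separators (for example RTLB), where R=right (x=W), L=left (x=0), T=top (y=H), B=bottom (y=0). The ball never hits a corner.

1. t=2/3 → B at (5/3,0); v=(-2,3)
2. t=5/6 → L at (0,5/2); v=(2,3)
3. t=1/2 → T at (1,4); v=(2,-3)

Final position: (1,4)
Wall sequence: BLT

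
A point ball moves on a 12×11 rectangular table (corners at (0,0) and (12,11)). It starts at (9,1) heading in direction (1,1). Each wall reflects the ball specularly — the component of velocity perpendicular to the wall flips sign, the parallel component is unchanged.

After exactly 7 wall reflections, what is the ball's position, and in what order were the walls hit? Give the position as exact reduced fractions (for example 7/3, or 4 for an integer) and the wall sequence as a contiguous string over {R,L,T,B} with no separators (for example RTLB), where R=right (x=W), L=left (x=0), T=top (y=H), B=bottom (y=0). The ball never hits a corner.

1. t=3 → R at (12,4); v=(-1,1)
2. t=7 → T at (5,11); v=(-1,-1)
3. t=5 → L at (0,6); v=(1,-1)
4. t=6 → B at (6,0); v=(1,1)
5. t=6 → R at (12,6); v=(-1,1)
6. t=5 → T at (7,11); v=(-1,-1)
7. t=7 → L at (0,4); v=(1,-1)

Final position: (0,4)
Wall sequence: RTLBRTL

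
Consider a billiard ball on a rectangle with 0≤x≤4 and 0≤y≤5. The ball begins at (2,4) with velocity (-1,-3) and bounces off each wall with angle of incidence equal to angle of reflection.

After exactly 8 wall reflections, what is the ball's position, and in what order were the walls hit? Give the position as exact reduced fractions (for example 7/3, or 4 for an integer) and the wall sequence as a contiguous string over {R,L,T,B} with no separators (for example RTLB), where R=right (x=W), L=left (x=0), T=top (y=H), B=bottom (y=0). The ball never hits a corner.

1. t=4/3 → B at (2/3,0); v=(-1,3)
2. t=2/3 → L at (0,2); v=(1,3)
3. t=1 → T at (1,5); v=(1,-3)
4. t=5/3 → B at (8/3,0); v=(1,3)
5. t=4/3 → R at (4,4); v=(-1,3)
6. t=1/3 → T at (11/3,5); v=(-1,-3)
7. t=5/3 → B at (2,0); v=(-1,3)
8. t=5/3 → T at (1/3,5); v=(-1,-3)

Final position: (1/3,5)
Wall sequence: BLTBRTBT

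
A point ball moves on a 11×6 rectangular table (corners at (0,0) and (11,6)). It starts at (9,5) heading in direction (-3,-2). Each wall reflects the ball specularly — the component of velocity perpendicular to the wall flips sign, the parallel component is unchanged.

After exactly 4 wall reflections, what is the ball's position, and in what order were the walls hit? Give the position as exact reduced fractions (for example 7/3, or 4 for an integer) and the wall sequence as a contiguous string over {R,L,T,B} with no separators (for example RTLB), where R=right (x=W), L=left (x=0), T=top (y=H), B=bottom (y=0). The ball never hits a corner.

Final position: (11,11/3)
Wall sequence: BLTR

1. t=5/2 → B at (3/2,0); v=(-3,2)
2. t=1/2 → L at (0,1); v=(3,2)
3. t=5/2 → T at (15/2,6); v=(3,-2)
4. t=7/6 → R at (11,11/3); v=(-3,-2)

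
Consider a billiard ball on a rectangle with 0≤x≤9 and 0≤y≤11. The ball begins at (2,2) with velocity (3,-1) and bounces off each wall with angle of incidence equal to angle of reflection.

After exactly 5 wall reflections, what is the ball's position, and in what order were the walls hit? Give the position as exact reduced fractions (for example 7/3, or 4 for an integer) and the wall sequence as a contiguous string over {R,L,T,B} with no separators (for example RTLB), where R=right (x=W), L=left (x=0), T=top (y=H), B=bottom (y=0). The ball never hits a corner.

Final position: (0,28/3)
Wall sequence: BRLRL

1. t=2 → B at (8,0); v=(3,1)
2. t=1/3 → R at (9,1/3); v=(-3,1)
3. t=3 → L at (0,10/3); v=(3,1)
4. t=3 → R at (9,19/3); v=(-3,1)
5. t=3 → L at (0,28/3); v=(3,1)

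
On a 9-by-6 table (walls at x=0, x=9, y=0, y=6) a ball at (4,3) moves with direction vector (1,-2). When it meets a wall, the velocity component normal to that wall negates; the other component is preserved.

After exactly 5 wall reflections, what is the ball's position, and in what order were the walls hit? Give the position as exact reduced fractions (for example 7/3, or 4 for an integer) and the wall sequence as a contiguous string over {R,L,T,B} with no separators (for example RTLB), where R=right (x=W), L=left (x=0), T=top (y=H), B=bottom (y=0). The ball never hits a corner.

1. t=3/2 → B at (11/2,0); v=(1,2)
2. t=3 → T at (17/2,6); v=(1,-2)
3. t=1/2 → R at (9,5); v=(-1,-2)
4. t=5/2 → B at (13/2,0); v=(-1,2)
5. t=3 → T at (7/2,6); v=(-1,-2)

Final position: (7/2,6)
Wall sequence: BTRBT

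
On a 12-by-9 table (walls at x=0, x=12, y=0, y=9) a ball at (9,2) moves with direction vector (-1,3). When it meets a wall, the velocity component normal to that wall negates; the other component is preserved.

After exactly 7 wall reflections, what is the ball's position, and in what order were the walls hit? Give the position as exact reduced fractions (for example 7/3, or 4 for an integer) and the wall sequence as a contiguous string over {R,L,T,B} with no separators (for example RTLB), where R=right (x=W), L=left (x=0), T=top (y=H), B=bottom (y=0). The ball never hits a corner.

Final position: (25/3,0)
Wall sequence: TBTLBTB

1. t=7/3 → T at (20/3,9); v=(-1,-3)
2. t=3 → B at (11/3,0); v=(-1,3)
3. t=3 → T at (2/3,9); v=(-1,-3)
4. t=2/3 → L at (0,7); v=(1,-3)
5. t=7/3 → B at (7/3,0); v=(1,3)
6. t=3 → T at (16/3,9); v=(1,-3)
7. t=3 → B at (25/3,0); v=(1,3)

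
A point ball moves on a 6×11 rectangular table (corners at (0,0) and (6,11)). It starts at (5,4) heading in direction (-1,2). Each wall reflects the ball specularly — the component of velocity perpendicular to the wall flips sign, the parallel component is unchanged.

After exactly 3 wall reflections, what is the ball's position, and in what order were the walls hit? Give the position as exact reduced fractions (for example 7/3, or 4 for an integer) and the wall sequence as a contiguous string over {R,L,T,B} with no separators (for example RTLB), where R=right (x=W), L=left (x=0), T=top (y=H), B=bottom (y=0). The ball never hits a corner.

1. t=7/2 → T at (3/2,11); v=(-1,-2)
2. t=3/2 → L at (0,8); v=(1,-2)
3. t=4 → B at (4,0); v=(1,2)

Final position: (4,0)
Wall sequence: TLB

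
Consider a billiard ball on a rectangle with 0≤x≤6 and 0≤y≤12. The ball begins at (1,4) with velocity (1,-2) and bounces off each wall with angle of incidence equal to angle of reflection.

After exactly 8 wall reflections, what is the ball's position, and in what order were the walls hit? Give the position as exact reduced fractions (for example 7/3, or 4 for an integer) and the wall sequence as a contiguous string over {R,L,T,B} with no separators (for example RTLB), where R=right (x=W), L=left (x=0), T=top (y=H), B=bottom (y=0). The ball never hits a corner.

1. t=2 → B at (3,0); v=(1,2)
2. t=3 → R at (6,6); v=(-1,2)
3. t=3 → T at (3,12); v=(-1,-2)
4. t=3 → L at (0,6); v=(1,-2)
5. t=3 → B at (3,0); v=(1,2)
6. t=3 → R at (6,6); v=(-1,2)
7. t=3 → T at (3,12); v=(-1,-2)
8. t=3 → L at (0,6); v=(1,-2)

Final position: (0,6)
Wall sequence: BRTLBRTL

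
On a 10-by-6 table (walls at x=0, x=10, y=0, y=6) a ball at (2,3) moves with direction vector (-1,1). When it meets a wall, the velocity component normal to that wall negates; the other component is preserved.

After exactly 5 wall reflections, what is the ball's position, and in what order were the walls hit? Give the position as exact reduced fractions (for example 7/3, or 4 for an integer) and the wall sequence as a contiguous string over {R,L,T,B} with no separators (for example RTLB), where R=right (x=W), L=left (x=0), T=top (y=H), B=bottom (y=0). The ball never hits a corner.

1. t=2 → L at (0,5); v=(1,1)
2. t=1 → T at (1,6); v=(1,-1)
3. t=6 → B at (7,0); v=(1,1)
4. t=3 → R at (10,3); v=(-1,1)
5. t=3 → T at (7,6); v=(-1,-1)

Final position: (7,6)
Wall sequence: LTBRT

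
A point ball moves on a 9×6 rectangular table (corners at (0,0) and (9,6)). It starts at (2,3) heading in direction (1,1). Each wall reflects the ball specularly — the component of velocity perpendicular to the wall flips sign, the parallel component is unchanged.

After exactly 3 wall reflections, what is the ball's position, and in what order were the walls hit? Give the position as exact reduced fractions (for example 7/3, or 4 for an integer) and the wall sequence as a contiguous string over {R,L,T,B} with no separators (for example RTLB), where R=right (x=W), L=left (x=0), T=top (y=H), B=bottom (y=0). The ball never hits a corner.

1. t=3 → T at (5,6); v=(1,-1)
2. t=4 → R at (9,2); v=(-1,-1)
3. t=2 → B at (7,0); v=(-1,1)

Final position: (7,0)
Wall sequence: TRB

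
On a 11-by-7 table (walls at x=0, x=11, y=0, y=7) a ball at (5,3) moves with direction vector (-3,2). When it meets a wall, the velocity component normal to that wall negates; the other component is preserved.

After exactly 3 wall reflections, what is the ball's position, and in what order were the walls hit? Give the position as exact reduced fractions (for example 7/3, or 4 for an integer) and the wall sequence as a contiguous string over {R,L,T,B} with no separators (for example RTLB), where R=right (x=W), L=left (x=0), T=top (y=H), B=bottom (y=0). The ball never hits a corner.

1. t=5/3 → L at (0,19/3); v=(3,2)
2. t=1/3 → T at (1,7); v=(3,-2)
3. t=10/3 → R at (11,1/3); v=(-3,-2)

Final position: (11,1/3)
Wall sequence: LTR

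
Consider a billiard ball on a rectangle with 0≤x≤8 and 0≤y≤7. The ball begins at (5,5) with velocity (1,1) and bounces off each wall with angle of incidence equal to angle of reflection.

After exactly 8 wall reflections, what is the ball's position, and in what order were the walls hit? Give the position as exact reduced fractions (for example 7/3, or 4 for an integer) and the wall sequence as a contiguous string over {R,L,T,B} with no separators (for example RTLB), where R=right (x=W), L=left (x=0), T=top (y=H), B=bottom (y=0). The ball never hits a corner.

Final position: (0,4)
Wall sequence: TRBLTRBL

1. t=2 → T at (7,7); v=(1,-1)
2. t=1 → R at (8,6); v=(-1,-1)
3. t=6 → B at (2,0); v=(-1,1)
4. t=2 → L at (0,2); v=(1,1)
5. t=5 → T at (5,7); v=(1,-1)
6. t=3 → R at (8,4); v=(-1,-1)
7. t=4 → B at (4,0); v=(-1,1)
8. t=4 → L at (0,4); v=(1,1)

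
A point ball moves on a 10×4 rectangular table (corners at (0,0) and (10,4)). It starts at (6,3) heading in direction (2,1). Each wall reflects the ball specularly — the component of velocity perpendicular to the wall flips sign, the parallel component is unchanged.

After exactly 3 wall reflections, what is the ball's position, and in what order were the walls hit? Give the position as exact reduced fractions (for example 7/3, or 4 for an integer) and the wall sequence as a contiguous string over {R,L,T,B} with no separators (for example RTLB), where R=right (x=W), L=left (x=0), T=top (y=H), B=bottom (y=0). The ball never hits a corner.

1. t=1 → T at (8,4); v=(2,-1)
2. t=1 → R at (10,3); v=(-2,-1)
3. t=3 → B at (4,0); v=(-2,1)

Final position: (4,0)
Wall sequence: TRB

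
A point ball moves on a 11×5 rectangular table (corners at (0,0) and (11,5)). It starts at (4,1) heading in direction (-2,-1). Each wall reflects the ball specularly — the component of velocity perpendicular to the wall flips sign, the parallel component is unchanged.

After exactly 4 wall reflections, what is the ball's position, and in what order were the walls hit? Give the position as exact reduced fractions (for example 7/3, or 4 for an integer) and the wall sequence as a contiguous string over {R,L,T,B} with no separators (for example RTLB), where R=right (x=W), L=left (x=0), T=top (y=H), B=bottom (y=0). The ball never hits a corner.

1. t=1 → B at (2,0); v=(-2,1)
2. t=1 → L at (0,1); v=(2,1)
3. t=4 → T at (8,5); v=(2,-1)
4. t=3/2 → R at (11,7/2); v=(-2,-1)

Final position: (11,7/2)
Wall sequence: BLTR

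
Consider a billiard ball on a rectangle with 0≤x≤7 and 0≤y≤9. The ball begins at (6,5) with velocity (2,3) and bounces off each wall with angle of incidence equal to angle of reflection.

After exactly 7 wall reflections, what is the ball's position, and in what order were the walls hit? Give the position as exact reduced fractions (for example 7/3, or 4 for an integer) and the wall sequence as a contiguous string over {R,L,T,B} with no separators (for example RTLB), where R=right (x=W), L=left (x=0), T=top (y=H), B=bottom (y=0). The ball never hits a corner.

1. t=1/2 → R at (7,13/2); v=(-2,3)
2. t=5/6 → T at (16/3,9); v=(-2,-3)
3. t=8/3 → L at (0,1); v=(2,-3)
4. t=1/3 → B at (2/3,0); v=(2,3)
5. t=3 → T at (20/3,9); v=(2,-3)
6. t=1/6 → R at (7,17/2); v=(-2,-3)
7. t=17/6 → B at (4/3,0); v=(-2,3)

Final position: (4/3,0)
Wall sequence: RTLBTRB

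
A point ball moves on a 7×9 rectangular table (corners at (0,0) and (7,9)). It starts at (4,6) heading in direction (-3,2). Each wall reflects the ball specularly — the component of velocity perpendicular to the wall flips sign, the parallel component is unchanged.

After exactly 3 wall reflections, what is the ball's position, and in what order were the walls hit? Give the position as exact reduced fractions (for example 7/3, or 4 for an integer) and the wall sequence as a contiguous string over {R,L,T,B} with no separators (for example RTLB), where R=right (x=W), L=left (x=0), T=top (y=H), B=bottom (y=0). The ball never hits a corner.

1. t=4/3 → L at (0,26/3); v=(3,2)
2. t=1/6 → T at (1/2,9); v=(3,-2)
3. t=13/6 → R at (7,14/3); v=(-3,-2)

Final position: (7,14/3)
Wall sequence: LTR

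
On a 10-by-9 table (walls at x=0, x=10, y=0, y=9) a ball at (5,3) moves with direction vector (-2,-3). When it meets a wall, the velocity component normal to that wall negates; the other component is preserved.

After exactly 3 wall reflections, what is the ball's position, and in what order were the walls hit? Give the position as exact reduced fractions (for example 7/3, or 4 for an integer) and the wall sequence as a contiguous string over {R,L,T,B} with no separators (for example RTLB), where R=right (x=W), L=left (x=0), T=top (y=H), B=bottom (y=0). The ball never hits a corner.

1. t=1 → B at (3,0); v=(-2,3)
2. t=3/2 → L at (0,9/2); v=(2,3)
3. t=3/2 → T at (3,9); v=(2,-3)

Final position: (3,9)
Wall sequence: BLT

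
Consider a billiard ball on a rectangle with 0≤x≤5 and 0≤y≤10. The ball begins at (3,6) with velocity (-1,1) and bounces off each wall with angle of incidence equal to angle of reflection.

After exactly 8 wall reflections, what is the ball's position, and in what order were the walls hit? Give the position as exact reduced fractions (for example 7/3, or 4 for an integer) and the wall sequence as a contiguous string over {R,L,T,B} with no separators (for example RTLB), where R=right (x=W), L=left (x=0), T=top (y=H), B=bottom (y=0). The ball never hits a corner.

1. t=3 → L at (0,9); v=(1,1)
2. t=1 → T at (1,10); v=(1,-1)
3. t=4 → R at (5,6); v=(-1,-1)
4. t=5 → L at (0,1); v=(1,-1)
5. t=1 → B at (1,0); v=(1,1)
6. t=4 → R at (5,4); v=(-1,1)
7. t=5 → L at (0,9); v=(1,1)
8. t=1 → T at (1,10); v=(1,-1)

Final position: (1,10)
Wall sequence: LTRLBRLT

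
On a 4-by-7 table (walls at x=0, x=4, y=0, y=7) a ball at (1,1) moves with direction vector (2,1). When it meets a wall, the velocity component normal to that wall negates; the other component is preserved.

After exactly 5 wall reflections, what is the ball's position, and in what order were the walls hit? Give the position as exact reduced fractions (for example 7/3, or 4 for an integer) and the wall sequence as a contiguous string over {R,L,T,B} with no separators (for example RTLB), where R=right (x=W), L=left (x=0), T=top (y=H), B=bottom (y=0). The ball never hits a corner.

Final position: (0,11/2)
Wall sequence: RLRTL

1. t=3/2 → R at (4,5/2); v=(-2,1)
2. t=2 → L at (0,9/2); v=(2,1)
3. t=2 → R at (4,13/2); v=(-2,1)
4. t=1/2 → T at (3,7); v=(-2,-1)
5. t=3/2 → L at (0,11/2); v=(2,-1)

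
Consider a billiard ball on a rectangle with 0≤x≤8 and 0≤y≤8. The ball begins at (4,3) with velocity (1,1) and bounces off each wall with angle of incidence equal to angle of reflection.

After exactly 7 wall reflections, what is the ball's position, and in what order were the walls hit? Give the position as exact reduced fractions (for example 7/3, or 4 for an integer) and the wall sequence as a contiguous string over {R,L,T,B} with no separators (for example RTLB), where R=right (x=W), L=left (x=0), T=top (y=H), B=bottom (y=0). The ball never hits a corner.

Final position: (0,1)
Wall sequence: RTLBRTL

1. t=4 → R at (8,7); v=(-1,1)
2. t=1 → T at (7,8); v=(-1,-1)
3. t=7 → L at (0,1); v=(1,-1)
4. t=1 → B at (1,0); v=(1,1)
5. t=7 → R at (8,7); v=(-1,1)
6. t=1 → T at (7,8); v=(-1,-1)
7. t=7 → L at (0,1); v=(1,-1)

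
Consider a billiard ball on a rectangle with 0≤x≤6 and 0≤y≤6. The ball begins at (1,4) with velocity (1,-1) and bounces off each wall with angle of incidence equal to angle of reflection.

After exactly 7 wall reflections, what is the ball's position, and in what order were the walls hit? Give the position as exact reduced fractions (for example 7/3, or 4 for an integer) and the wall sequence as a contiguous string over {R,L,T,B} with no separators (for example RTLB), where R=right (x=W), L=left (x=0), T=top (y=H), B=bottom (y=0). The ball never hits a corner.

Final position: (1,6)
Wall sequence: BRTLBRT

1. t=4 → B at (5,0); v=(1,1)
2. t=1 → R at (6,1); v=(-1,1)
3. t=5 → T at (1,6); v=(-1,-1)
4. t=1 → L at (0,5); v=(1,-1)
5. t=5 → B at (5,0); v=(1,1)
6. t=1 → R at (6,1); v=(-1,1)
7. t=5 → T at (1,6); v=(-1,-1)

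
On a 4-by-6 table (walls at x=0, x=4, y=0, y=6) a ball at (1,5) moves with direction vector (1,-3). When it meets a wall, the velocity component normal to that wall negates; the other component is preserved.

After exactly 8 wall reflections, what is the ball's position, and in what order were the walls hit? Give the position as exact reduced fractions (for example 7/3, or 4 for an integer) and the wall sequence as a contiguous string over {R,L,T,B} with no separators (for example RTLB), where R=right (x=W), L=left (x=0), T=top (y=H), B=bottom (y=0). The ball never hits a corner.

Final position: (4,4)
Wall sequence: BRTBLTBR

1. t=5/3 → B at (8/3,0); v=(1,3)
2. t=4/3 → R at (4,4); v=(-1,3)
3. t=2/3 → T at (10/3,6); v=(-1,-3)
4. t=2 → B at (4/3,0); v=(-1,3)
5. t=4/3 → L at (0,4); v=(1,3)
6. t=2/3 → T at (2/3,6); v=(1,-3)
7. t=2 → B at (8/3,0); v=(1,3)
8. t=4/3 → R at (4,4); v=(-1,3)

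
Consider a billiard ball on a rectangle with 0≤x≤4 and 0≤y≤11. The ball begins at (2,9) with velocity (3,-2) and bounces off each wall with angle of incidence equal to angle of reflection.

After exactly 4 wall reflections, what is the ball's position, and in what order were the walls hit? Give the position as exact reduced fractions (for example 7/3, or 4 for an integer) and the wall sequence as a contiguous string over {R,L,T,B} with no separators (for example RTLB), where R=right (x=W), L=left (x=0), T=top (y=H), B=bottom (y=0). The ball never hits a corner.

1. t=2/3 → R at (4,23/3); v=(-3,-2)
2. t=4/3 → L at (0,5); v=(3,-2)
3. t=4/3 → R at (4,7/3); v=(-3,-2)
4. t=7/6 → B at (1/2,0); v=(-3,2)

Final position: (1/2,0)
Wall sequence: RLRB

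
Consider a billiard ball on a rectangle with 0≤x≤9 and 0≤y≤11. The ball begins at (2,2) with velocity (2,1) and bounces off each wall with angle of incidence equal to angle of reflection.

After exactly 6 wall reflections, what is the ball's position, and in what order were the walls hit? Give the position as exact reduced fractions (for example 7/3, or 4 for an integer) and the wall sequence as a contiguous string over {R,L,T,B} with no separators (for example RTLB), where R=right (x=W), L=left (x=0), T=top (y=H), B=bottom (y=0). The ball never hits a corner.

Final position: (6,0)
Wall sequence: RLTRLB

1. t=7/2 → R at (9,11/2); v=(-2,1)
2. t=9/2 → L at (0,10); v=(2,1)
3. t=1 → T at (2,11); v=(2,-1)
4. t=7/2 → R at (9,15/2); v=(-2,-1)
5. t=9/2 → L at (0,3); v=(2,-1)
6. t=3 → B at (6,0); v=(2,1)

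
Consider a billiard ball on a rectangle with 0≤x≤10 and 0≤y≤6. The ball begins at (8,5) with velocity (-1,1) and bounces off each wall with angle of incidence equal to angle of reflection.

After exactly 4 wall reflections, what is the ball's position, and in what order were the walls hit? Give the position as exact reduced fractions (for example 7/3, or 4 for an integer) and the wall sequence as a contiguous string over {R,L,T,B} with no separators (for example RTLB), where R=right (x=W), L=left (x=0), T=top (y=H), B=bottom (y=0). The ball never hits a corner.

Final position: (5,6)
Wall sequence: TBLT

1. t=1 → T at (7,6); v=(-1,-1)
2. t=6 → B at (1,0); v=(-1,1)
3. t=1 → L at (0,1); v=(1,1)
4. t=5 → T at (5,6); v=(1,-1)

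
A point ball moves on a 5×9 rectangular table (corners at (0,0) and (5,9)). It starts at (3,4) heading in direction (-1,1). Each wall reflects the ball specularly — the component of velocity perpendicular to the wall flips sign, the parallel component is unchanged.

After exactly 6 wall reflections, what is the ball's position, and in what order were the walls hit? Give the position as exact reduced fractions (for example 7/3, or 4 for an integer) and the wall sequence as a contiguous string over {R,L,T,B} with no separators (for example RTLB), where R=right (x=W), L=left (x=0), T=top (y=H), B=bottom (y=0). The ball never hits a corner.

1. t=3 → L at (0,7); v=(1,1)
2. t=2 → T at (2,9); v=(1,-1)
3. t=3 → R at (5,6); v=(-1,-1)
4. t=5 → L at (0,1); v=(1,-1)
5. t=1 → B at (1,0); v=(1,1)
6. t=4 → R at (5,4); v=(-1,1)

Final position: (5,4)
Wall sequence: LTRLBR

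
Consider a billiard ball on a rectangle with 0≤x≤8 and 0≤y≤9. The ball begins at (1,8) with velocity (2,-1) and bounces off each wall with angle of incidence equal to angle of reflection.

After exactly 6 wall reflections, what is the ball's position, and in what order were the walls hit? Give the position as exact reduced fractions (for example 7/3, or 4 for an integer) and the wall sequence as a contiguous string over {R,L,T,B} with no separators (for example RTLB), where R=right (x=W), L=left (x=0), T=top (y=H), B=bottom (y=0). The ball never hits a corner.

1. t=7/2 → R at (8,9/2); v=(-2,-1)
2. t=4 → L at (0,1/2); v=(2,-1)
3. t=1/2 → B at (1,0); v=(2,1)
4. t=7/2 → R at (8,7/2); v=(-2,1)
5. t=4 → L at (0,15/2); v=(2,1)
6. t=3/2 → T at (3,9); v=(2,-1)

Final position: (3,9)
Wall sequence: RLBRLT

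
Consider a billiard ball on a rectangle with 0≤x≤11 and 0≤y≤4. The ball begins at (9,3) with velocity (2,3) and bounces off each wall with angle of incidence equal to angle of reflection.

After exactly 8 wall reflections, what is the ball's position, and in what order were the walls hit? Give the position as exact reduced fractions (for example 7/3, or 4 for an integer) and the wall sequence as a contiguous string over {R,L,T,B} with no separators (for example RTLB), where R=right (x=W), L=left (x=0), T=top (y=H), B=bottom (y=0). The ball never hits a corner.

1. t=1/3 → T at (29/3,4); v=(2,-3)
2. t=2/3 → R at (11,2); v=(-2,-3)
3. t=2/3 → B at (29/3,0); v=(-2,3)
4. t=4/3 → T at (7,4); v=(-2,-3)
5. t=4/3 → B at (13/3,0); v=(-2,3)
6. t=4/3 → T at (5/3,4); v=(-2,-3)
7. t=5/6 → L at (0,3/2); v=(2,-3)
8. t=1/2 → B at (1,0); v=(2,3)

Final position: (1,0)
Wall sequence: TRBTBTLB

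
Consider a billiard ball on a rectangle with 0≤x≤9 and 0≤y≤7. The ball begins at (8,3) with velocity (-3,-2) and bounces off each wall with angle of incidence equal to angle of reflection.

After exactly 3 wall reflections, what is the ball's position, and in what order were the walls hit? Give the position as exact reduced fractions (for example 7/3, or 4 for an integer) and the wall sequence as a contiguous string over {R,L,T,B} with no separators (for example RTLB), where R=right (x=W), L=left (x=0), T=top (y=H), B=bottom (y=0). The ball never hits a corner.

Final position: (7,7)
Wall sequence: BLT

1. t=3/2 → B at (7/2,0); v=(-3,2)
2. t=7/6 → L at (0,7/3); v=(3,2)
3. t=7/3 → T at (7,7); v=(3,-2)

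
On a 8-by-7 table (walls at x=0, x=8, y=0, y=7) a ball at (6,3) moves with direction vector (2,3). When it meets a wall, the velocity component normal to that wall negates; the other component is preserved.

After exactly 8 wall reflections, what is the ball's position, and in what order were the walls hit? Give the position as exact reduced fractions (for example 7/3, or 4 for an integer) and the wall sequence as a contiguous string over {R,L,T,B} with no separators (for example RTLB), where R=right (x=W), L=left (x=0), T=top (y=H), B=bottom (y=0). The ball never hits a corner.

1. t=1 → R at (8,6); v=(-2,3)
2. t=1/3 → T at (22/3,7); v=(-2,-3)
3. t=7/3 → B at (8/3,0); v=(-2,3)
4. t=4/3 → L at (0,4); v=(2,3)
5. t=1 → T at (2,7); v=(2,-3)
6. t=7/3 → B at (20/3,0); v=(2,3)
7. t=2/3 → R at (8,2); v=(-2,3)
8. t=5/3 → T at (14/3,7); v=(-2,-3)

Final position: (14/3,7)
Wall sequence: RTBLTBRT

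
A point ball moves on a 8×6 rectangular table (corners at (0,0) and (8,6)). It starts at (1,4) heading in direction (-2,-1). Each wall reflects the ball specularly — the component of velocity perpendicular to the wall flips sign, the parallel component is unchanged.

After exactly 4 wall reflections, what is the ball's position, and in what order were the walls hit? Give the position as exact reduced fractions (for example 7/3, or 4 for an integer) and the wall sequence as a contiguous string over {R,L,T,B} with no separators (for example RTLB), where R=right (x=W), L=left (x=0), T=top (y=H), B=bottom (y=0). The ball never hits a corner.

1. t=1/2 → L at (0,7/2); v=(2,-1)
2. t=7/2 → B at (7,0); v=(2,1)
3. t=1/2 → R at (8,1/2); v=(-2,1)
4. t=4 → L at (0,9/2); v=(2,1)

Final position: (0,9/2)
Wall sequence: LBRL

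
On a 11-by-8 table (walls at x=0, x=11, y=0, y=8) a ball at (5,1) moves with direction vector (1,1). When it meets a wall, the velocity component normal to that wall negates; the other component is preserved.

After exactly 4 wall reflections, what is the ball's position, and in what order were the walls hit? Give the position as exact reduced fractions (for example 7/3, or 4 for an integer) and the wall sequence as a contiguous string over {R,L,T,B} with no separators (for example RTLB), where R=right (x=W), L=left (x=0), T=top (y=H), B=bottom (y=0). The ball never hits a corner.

1. t=6 → R at (11,7); v=(-1,1)
2. t=1 → T at (10,8); v=(-1,-1)
3. t=8 → B at (2,0); v=(-1,1)
4. t=2 → L at (0,2); v=(1,1)

Final position: (0,2)
Wall sequence: RTBL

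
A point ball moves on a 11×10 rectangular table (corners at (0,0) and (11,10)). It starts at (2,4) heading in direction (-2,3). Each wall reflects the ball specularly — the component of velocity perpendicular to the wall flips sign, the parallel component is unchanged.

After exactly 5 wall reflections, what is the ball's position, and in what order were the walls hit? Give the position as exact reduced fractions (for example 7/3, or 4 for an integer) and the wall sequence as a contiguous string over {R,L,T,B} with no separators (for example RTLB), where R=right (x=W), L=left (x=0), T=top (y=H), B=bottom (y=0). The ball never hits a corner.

1. t=1 → L at (0,7); v=(2,3)
2. t=1 → T at (2,10); v=(2,-3)
3. t=10/3 → B at (26/3,0); v=(2,3)
4. t=7/6 → R at (11,7/2); v=(-2,3)
5. t=13/6 → T at (20/3,10); v=(-2,-3)

Final position: (20/3,10)
Wall sequence: LTBRT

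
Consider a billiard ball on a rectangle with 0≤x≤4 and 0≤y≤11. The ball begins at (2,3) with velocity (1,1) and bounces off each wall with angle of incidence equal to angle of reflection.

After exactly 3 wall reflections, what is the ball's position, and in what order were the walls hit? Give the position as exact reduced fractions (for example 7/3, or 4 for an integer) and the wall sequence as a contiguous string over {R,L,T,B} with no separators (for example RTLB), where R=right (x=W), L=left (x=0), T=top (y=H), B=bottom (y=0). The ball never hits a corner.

Final position: (2,11)
Wall sequence: RLT

1. t=2 → R at (4,5); v=(-1,1)
2. t=4 → L at (0,9); v=(1,1)
3. t=2 → T at (2,11); v=(1,-1)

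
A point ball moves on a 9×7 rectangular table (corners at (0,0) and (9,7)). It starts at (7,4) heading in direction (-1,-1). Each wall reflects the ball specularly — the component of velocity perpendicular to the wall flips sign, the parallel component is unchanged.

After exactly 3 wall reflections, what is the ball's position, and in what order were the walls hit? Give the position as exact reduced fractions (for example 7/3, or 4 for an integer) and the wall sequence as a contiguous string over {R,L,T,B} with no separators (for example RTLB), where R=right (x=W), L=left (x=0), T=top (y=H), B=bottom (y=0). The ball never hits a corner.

1. t=4 → B at (3,0); v=(-1,1)
2. t=3 → L at (0,3); v=(1,1)
3. t=4 → T at (4,7); v=(1,-1)

Final position: (4,7)
Wall sequence: BLT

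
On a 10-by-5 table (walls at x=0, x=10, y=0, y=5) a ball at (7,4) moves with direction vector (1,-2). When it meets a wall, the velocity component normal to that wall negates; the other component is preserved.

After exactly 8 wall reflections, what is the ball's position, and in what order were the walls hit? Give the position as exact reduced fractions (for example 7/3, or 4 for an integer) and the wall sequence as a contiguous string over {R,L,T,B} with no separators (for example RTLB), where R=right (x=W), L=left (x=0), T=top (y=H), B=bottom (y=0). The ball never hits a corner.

Final position: (3/2,5)
Wall sequence: BRTBTBLT

1. t=2 → B at (9,0); v=(1,2)
2. t=1 → R at (10,2); v=(-1,2)
3. t=3/2 → T at (17/2,5); v=(-1,-2)
4. t=5/2 → B at (6,0); v=(-1,2)
5. t=5/2 → T at (7/2,5); v=(-1,-2)
6. t=5/2 → B at (1,0); v=(-1,2)
7. t=1 → L at (0,2); v=(1,2)
8. t=3/2 → T at (3/2,5); v=(1,-2)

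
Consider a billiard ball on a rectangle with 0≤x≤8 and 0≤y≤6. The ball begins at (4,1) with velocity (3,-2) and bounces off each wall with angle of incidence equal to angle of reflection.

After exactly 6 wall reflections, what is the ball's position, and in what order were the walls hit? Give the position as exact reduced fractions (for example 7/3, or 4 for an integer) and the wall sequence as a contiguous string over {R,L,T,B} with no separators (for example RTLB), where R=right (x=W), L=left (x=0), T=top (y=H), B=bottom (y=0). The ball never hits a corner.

1. t=1/2 → B at (11/2,0); v=(3,2)
2. t=5/6 → R at (8,5/3); v=(-3,2)
3. t=13/6 → T at (3/2,6); v=(-3,-2)
4. t=1/2 → L at (0,5); v=(3,-2)
5. t=5/2 → B at (15/2,0); v=(3,2)
6. t=1/6 → R at (8,1/3); v=(-3,2)

Final position: (8,1/3)
Wall sequence: BRTLBR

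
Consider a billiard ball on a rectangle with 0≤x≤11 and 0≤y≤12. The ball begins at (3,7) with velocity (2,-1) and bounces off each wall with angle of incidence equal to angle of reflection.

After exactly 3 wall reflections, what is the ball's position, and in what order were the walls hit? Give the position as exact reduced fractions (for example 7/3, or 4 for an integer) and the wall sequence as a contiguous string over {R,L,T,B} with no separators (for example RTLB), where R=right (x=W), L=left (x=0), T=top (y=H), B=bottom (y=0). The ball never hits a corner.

1. t=4 → R at (11,3); v=(-2,-1)
2. t=3 → B at (5,0); v=(-2,1)
3. t=5/2 → L at (0,5/2); v=(2,1)

Final position: (0,5/2)
Wall sequence: RBL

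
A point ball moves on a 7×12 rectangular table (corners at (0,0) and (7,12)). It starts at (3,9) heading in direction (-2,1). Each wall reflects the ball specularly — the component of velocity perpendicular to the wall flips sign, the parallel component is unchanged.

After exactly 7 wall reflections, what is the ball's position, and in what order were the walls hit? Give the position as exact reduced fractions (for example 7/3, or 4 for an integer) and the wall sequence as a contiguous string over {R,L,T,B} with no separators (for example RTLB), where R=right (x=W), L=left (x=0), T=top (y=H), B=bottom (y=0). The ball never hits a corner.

Final position: (0,1/2)
Wall sequence: LTRLRBL

1. t=3/2 → L at (0,21/2); v=(2,1)
2. t=3/2 → T at (3,12); v=(2,-1)
3. t=2 → R at (7,10); v=(-2,-1)
4. t=7/2 → L at (0,13/2); v=(2,-1)
5. t=7/2 → R at (7,3); v=(-2,-1)
6. t=3 → B at (1,0); v=(-2,1)
7. t=1/2 → L at (0,1/2); v=(2,1)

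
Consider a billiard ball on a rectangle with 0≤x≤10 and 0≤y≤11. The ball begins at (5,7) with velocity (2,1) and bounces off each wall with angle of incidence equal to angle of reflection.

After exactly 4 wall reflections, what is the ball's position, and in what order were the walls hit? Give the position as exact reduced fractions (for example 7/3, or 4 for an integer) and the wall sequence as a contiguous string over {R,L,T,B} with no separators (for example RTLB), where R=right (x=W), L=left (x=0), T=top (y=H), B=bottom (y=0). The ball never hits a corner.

Final position: (10,5/2)
Wall sequence: RTLR

1. t=5/2 → R at (10,19/2); v=(-2,1)
2. t=3/2 → T at (7,11); v=(-2,-1)
3. t=7/2 → L at (0,15/2); v=(2,-1)
4. t=5 → R at (10,5/2); v=(-2,-1)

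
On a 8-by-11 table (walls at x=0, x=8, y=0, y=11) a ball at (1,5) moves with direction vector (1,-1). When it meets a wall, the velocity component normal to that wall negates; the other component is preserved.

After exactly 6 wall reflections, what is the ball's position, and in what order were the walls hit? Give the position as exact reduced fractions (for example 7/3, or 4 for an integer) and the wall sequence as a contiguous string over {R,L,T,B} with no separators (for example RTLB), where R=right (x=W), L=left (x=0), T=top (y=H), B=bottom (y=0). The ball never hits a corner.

Final position: (4,0)
Wall sequence: BRLTRB

1. t=5 → B at (6,0); v=(1,1)
2. t=2 → R at (8,2); v=(-1,1)
3. t=8 → L at (0,10); v=(1,1)
4. t=1 → T at (1,11); v=(1,-1)
5. t=7 → R at (8,4); v=(-1,-1)
6. t=4 → B at (4,0); v=(-1,1)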